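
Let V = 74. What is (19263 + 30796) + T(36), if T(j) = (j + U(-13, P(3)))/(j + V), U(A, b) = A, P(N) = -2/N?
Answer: 5506513/110 ≈ 50059.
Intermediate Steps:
T(j) = (-13 + j)/(74 + j) (T(j) = (j - 13)/(j + 74) = (-13 + j)/(74 + j))
(19263 + 30796) + T(36) = (19263 + 30796) + (-13 + 36)/(74 + 36) = 50059 + 23/110 = 5506513/110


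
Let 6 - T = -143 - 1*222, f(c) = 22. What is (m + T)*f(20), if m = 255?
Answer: 13772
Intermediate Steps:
T = 371 (T = 6 - (-143 - 1*222) = 6 - (-143 - 222) = 6 - 1*(-365) = 6 + 365 = 371)
(m + T)*f(20) = (255 + 371)*22 = 626*22 = 13772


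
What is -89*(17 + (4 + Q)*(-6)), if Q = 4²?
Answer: 9167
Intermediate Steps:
Q = 16
-89*(17 + (4 + Q)*(-6)) = -89*(17 + (4 + 16)*(-6)) = -89*(17 + 20*(-6)) = -89*(17 - 120) = -89*(-103) = 9167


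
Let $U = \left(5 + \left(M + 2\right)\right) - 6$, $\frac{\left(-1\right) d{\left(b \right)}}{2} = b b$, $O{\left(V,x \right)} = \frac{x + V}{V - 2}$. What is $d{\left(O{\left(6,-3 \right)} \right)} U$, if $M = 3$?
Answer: $- \frac{9}{2} \approx -4.5$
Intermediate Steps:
$O{\left(V,x \right)} = \frac{V + x}{-2 + V}$
$d{\left(b \right)} = - 2 b^{2}$ ($d{\left(b \right)} = - 2 b b = - 2 b^{2}$)
$U = 4$ ($U = \left(5 + \left(3 + 2\right)\right) - 6 = \left(5 + 5\right) - 6 = 10 - 6 = 4$)
$d{\left(O{\left(6,-3 \right)} \right)} U = - 2 \left(\frac{6 - 3}{-2 + 6}\right)^{2} \cdot 4 = - 2 \left(\frac{1}{4} \cdot 3\right)^{2} \cdot 4 = - 2 \left(\frac{3}{4}\right)^{2} \cdot 4 = \left(-2\right) \frac{9}{16} \cdot 4 = \left(- \frac{9}{8}\right) 4 = - \frac{9}{2}$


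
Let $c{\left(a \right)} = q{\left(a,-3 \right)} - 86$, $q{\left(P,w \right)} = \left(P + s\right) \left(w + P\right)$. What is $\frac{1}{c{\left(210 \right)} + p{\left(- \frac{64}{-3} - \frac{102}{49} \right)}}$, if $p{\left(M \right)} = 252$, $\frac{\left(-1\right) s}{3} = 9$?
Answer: $\frac{1}{38047} \approx 2.6283 \cdot 10^{-5}$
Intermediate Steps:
$s = -27$ ($s = \left(-3\right) 9 = -27$)
$q{\left(P,w \right)} = \left(-27 + P\right) \left(P + w\right)$ ($q{\left(P,w \right)} = \left(P - 27\right) \left(w + P\right) = \left(-27 + P\right) \left(P + w\right)$)
$c{\left(a \right)} = -5 + a^{2} - 30 a$ ($c{\left(a \right)} = \left(a^{2} - 27 a - -81 + a \left(-3\right)\right) - 86 = \left(a^{2} - 27 a + 81 - 3 a\right) - 86 = \left(81 + a^{2} - 30 a\right) - 86 = -5 + a^{2} - 30 a$)
$\frac{1}{c{\left(210 \right)} + p{\left(- \frac{64}{-3} - \frac{102}{49} \right)}} = \frac{1}{\left(-5 + 210^{2} - 6300\right) + 252} = \frac{1}{\left(-5 + 44100 - 6300\right) + 252} = \frac{1}{37795 + 252} = \frac{1}{38047}$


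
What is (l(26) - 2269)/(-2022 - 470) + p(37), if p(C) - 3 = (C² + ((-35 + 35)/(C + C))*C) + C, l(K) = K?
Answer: 3513471/2492 ≈ 1409.9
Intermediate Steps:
p(C) = 3 + C + C² (p(C) = 3 + ((C² + ((-35 + 35)/(C + C))*C) + C) = 3 + ((C² + (0/((2*C)))*C) + C) = 3 + ((C² + (0*(1/(2*C)))*C) + C) = 3 + ((C² + 0*C) + C) = 3 + ((C² + 0) + C) = 3 + (C² + C) = 3 + (C + C²) = 3 + C + C²)
(l(26) - 2269)/(-2022 - 470) + p(37) = (26 - 2269)/(-2022 - 470) + (3 + 37 + 37²) = -2243/(-2492) + (3 + 37 + 1369) = -2243*(-1/2492) + 1409 = 2243/2492 + 1409 = 3513471/2492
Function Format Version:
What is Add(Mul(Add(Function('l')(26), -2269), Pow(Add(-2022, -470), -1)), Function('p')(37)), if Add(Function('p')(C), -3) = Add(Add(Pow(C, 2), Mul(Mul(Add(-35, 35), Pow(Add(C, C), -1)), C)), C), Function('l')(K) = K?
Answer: Rational(3513471, 2492) ≈ 1409.9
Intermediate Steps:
Function('p')(C) = Add(3, C, Pow(C, 2)) (Function('p')(C) = Add(3, Add(Add(Pow(C, 2), Mul(Mul(Add(-35, 35), Pow(Add(C, C), -1)), C)), C)) = Add(3, Add(Add(Pow(C, 2), Mul(Mul(0, Pow(Mul(2, C), -1)), C)), C)) = Add(3, Add(Add(Pow(C, 2), Mul(Mul(0, Mul(Rational(1, 2), Pow(C, -1))), C)), C)) = Add(3, Add(Add(Pow(C, 2), Mul(0, C)), C)) = Add(3, Add(Add(Pow(C, 2), 0), C)) = Add(3, Add(Pow(C, 2), C)) = Add(3, Add(C, Pow(C, 2))) = Add(3, C, Pow(C, 2)))
Add(Mul(Add(Function('l')(26), -2269), Pow(Add(-2022, -470), -1)), Function('p')(37)) = Add(Mul(Add(26, -2269), Pow(Add(-2022, -470), -1)), Add(3, 37, Pow(37, 2))) = Add(Mul(-2243, Pow(-2492, -1)), Add(3, 37, 1369)) = Add(Mul(-2243, Rational(-1, 2492)), 1409) = Add(Rational(2243, 2492), 1409) = Rational(3513471, 2492)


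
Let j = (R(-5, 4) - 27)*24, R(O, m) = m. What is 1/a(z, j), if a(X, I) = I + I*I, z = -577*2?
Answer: 1/304152 ≈ 3.2878e-6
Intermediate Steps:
j = -552 (j = (4 - 27)*24 = -23*24 = -552)
z = -1154
a(X, I) = I + I²
1/a(z, j) = 1/(-552*(1 - 552)) = 1/(-552*(-551)) = 1/304152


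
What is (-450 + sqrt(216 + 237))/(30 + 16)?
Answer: -225/23 + sqrt(453)/46 ≈ -9.3199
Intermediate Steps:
(-450 + sqrt(216 + 237))/(30 + 16) = (-450 + sqrt(453))/46 = (-450 + sqrt(453))*(1/46) = -225/23 + sqrt(453)/46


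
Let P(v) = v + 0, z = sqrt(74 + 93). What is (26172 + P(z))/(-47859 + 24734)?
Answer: -26172/23125 - sqrt(167)/23125 ≈ -1.1323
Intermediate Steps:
z = sqrt(167) ≈ 12.923
P(v) = v
(26172 + P(z))/(-47859 + 24734) = (26172 + sqrt(167))/(-47859 + 24734) = (26172 + sqrt(167))/(-23125) = (26172 + sqrt(167))*(-1/23125) = -26172/23125 - sqrt(167)/23125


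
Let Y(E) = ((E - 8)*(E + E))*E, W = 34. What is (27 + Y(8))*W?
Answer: 918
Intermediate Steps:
Y(E) = 2*E²*(-8 + E) (Y(E) = ((-8 + E)*(2*E))*E = (2*E*(-8 + E))*E = 2*E²*(-8 + E))
(27 + Y(8))*W = (27 + 2*8²*(-8 + 8))*34 = (27 + 2*64*0)*34 = (27 + 0)*34 = 27*34 = 918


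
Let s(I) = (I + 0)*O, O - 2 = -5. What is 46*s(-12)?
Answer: 1656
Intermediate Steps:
O = -3 (O = 2 - 5 = -3)
s(I) = -3*I (s(I) = (I + 0)*(-3) = I*(-3) = -3*I)
46*s(-12) = 46*(-3*(-12)) = 46*36 = 1656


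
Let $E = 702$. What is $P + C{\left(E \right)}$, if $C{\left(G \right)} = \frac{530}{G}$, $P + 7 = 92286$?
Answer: $\frac{32390194}{351} \approx 92280.0$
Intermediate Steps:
$P = 92279$ ($P = -7 + 92286 = 92279$)
$P + C{\left(E \right)} = 92279 + \frac{530}{702} = 92279 + 530 \cdot \frac{1}{702} = 92279 + \frac{265}{351} = \frac{32390194}{351}$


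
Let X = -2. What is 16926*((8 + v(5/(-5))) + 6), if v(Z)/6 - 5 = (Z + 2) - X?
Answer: 1049412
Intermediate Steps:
v(Z) = 54 + 6*Z (v(Z) = 30 + 6*((Z + 2) - 1*(-2)) = 30 + 6*((2 + Z) + 2) = 30 + 6*(4 + Z) = 30 + (24 + 6*Z) = 54 + 6*Z)
16926*((8 + v(5/(-5))) + 6) = 16926*((8 + (54 + 6*(5/(-5)))) + 6) = 16926*((8 + (54 + 6*(5*(-1/5)))) + 6) = 16926*((8 + (54 + 6*(-1))) + 6) = 16926*((8 + (54 - 6)) + 6) = 16926*((8 + 48) + 6) = 16926*(56 + 6) = 16926*62 = 1049412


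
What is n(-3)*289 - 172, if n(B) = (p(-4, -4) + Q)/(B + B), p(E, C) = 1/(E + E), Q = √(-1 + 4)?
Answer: -7967/48 - 289*√3/6 ≈ -249.41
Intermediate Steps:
Q = √3 ≈ 1.7320
p(E, C) = 1/(2*E)
n(B) = (-⅛ + √3)/(2*B) (n(B) = ((½)/(-4) + √3)/(B + B) = ((½)*(-¼) + √3)/((2*B)) = (-⅛ + √3)*(1/(2*B)) = (-⅛ + √3)/(2*B))
n(-3)*289 - 172 = ((1/16)*(-1 + 8*√3)/(-3))*289 - 172 = ((1/16)*(-⅓)*(-1 + 8*√3))*289 - 172 = (1/48 - √3/6)*289 - 172 = (289/48 - 289*√3/6) - 172 = -7967/48 - 289*√3/6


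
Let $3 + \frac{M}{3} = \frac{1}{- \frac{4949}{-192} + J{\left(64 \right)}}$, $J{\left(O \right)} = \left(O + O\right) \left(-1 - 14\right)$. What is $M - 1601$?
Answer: $- \frac{585543086}{363691} \approx -1610.0$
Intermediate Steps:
$J{\left(O \right)} = - 30 O$ ($J{\left(O \right)} = 2 O \left(-15\right) = - 30 O$)
$M = - \frac{3273795}{363691}$ ($M = -9 + \frac{3}{- \frac{4949}{-192} - 1920} = -9 + \frac{3}{\left(-4949\right) \left(- \frac{1}{192}\right) - 1920} = -9 + \frac{3}{\frac{4949}{192} - 1920} = -9 + \frac{3}{- \frac{363691}{192}} = -9 + 3 \left(- \frac{192}{363691}\right) = -9 - \frac{576}{363691} = - \frac{3273795}{363691} \approx -9.0016$)
$M - 1601 = - \frac{3273795}{363691} - 1601 = - \frac{585543086}{363691}$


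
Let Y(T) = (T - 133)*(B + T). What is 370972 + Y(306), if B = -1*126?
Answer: 402112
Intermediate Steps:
B = -126
Y(T) = (-133 + T)*(-126 + T) (Y(T) = (T - 133)*(-126 + T) = (-133 + T)*(-126 + T))
370972 + Y(306) = 370972 + (16758 + 306² - 259*306) = 370972 + (16758 + 93636 - 79254) = 370972 + 31140 = 402112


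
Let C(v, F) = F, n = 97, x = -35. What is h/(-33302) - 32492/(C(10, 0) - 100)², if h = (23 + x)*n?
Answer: -133801073/41627500 ≈ -3.2142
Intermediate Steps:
h = -1164 (h = (23 - 35)*97 = -12*97 = -1164)
h/(-33302) - 32492/(C(10, 0) - 100)² = -1164/(-33302) - 32492/(0 - 100)² = -1164*(-1/33302) - 32492/((-100)²) = 582/16651 - 32492/10000 = 582/16651 - 32492*1/10000 = 582/16651 - 8123/2500 = -133801073/41627500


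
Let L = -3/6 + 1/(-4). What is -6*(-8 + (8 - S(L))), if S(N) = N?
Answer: -9/2 ≈ -4.5000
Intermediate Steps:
L = -¾ (L = -3*⅙ + 1*(-¼) = -½ - ¼ = -¾ ≈ -0.75000)
-6*(-8 + (8 - S(L))) = -6*(-8 + (8 - 1*(-¾))) = -6*(-8 + (8 + ¾)) = -6*(-8 + 35/4) = -6*¾ = -9/2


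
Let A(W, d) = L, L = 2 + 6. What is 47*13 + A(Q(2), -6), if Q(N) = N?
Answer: 619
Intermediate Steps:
L = 8
A(W, d) = 8
47*13 + A(Q(2), -6) = 47*13 + 8 = 611 + 8 = 619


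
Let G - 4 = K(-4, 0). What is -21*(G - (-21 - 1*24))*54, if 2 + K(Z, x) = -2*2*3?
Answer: -39690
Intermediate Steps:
K(Z, x) = -14 (K(Z, x) = -2 - 2*2*3 = -2 - 4*3 = -2 - 12 = -14)
G = -10 (G = 4 - 14 = -10)
-21*(G - (-21 - 1*24))*54 = -21*(-10 - (-21 - 1*24))*54 = -21*(-10 - (-21 - 24))*54 = -21*(-10 - 1*(-45))*54 = -21*(-10 + 45)*54 = -21*35*54 = -735*54 = -39690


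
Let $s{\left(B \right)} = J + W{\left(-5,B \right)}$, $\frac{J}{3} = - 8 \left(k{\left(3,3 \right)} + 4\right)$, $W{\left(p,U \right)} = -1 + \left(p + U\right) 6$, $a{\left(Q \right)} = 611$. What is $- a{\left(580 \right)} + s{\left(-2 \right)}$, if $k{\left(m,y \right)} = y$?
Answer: $-822$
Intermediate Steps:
$W{\left(p,U \right)} = -1 + 6 U + 6 p$ ($W{\left(p,U \right)} = -1 + \left(U + p\right) 6 = -1 + \left(6 U + 6 p\right) = -1 + 6 U + 6 p$)
$J = -168$ ($J = 3 \left(- 8 \left(3 + 4\right)\right) = 3 \left(\left(-8\right) 7\right) = 3 \left(-56\right) = -168$)
$s{\left(B \right)} = -199 + 6 B$ ($s{\left(B \right)} = -168 + \left(-1 + 6 B + 6 \left(-5\right)\right) = -168 - \left(31 - 6 B\right) = -168 + \left(-31 + 6 B\right) = -199 + 6 B$)
$- a{\left(580 \right)} + s{\left(-2 \right)} = \left(-1\right) 611 + \left(-199 + 6 \left(-2\right)\right) = -611 - 211 = -822$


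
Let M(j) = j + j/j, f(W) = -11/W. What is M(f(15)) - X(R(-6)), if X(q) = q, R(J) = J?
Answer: 94/15 ≈ 6.2667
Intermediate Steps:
M(j) = 1 + j (M(j) = j + 1 = 1 + j)
M(f(15)) - X(R(-6)) = (1 - 11/15) - 1*(-6) = (1 - 11*1/15) + 6 = (1 - 11/15) + 6 = 4/15 + 6 = 94/15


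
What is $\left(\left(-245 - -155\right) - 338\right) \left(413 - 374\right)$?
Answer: $-16692$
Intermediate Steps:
$\left(\left(-245 - -155\right) - 338\right) \left(413 - 374\right) = \left(\left(-245 + 155\right) - 338\right) 39 = \left(-90 - 338\right) 39 = \left(-428\right) 39 = -16692$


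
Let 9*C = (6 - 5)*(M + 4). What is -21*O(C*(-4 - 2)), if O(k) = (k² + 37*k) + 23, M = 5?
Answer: 3423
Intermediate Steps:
C = 1 (C = ((6 - 5)*(5 + 4))/9 = (1*9)/9 = (⅑)*9 = 1)
O(k) = 23 + k² + 37*k
-21*O(C*(-4 - 2)) = -21*(23 + (1*(-4 - 2))² + 37*(1*(-4 - 2))) = -21*(23 + (1*(-6))² + 37*(1*(-6))) = -21*(23 + (-6)² + 37*(-6)) = -21*(23 + 36 - 222) = -21*(-163) = 3423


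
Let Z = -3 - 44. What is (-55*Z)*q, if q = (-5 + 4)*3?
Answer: -7755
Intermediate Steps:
Z = -47
q = -3 (q = -1*3 = -3)
(-55*Z)*q = -55*(-47)*(-3) = 2585*(-3) = -7755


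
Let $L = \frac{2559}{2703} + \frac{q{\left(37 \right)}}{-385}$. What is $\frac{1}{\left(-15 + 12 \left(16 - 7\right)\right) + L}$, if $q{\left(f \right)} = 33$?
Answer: $\frac{31535}{2959907} \approx 0.010654$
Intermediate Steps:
$L = \frac{27152}{31535}$ ($L = \frac{2559}{2703} + \frac{33}{-385} = 2559 \cdot \frac{1}{2703} + 33 \left(- \frac{1}{385}\right) = \frac{853}{901} - \frac{3}{35} = \frac{27152}{31535} \approx 0.86101$)
$\frac{1}{\left(-15 + 12 \left(16 - 7\right)\right) + L} = \frac{1}{\left(-15 + 12 \left(16 - 7\right)\right) + \frac{27152}{31535}} = \frac{1}{\left(-15 + 12 \cdot 9\right) + \frac{27152}{31535}} = \frac{1}{\left(-15 + 108\right) + \frac{27152}{31535}} = \frac{1}{93 + \frac{27152}{31535}} = \frac{1}{\frac{2959907}{31535}} = \frac{31535}{2959907}$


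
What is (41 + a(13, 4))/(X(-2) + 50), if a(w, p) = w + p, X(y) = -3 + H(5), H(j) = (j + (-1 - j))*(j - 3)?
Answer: 58/45 ≈ 1.2889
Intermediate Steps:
H(j) = 3 - j (H(j) = -(-3 + j) = 3 - j)
X(y) = -5 (X(y) = -3 + (3 - 1*5) = -3 + (3 - 5) = -3 - 2 = -5)
a(w, p) = p + w
(41 + a(13, 4))/(X(-2) + 50) = (41 + (4 + 13))/(-5 + 50) = (41 + 17)/45 = 58*(1/45) = 58/45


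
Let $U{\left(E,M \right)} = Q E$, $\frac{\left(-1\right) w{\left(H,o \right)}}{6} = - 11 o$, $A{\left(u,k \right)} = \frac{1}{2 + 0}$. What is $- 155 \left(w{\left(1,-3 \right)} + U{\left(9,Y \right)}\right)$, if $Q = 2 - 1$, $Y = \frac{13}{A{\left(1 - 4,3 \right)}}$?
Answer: $29295$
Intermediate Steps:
$A{\left(u,k \right)} = \frac{1}{2}$
$Y = 26$ ($Y = 13 \frac{1}{\frac{1}{2}} = 13 \cdot 2 = 26$)
$w{\left(H,o \right)} = 66 o$ ($w{\left(H,o \right)} = - 6 \left(- 11 o\right) = 66 o$)
$Q = 1$
$U{\left(E,M \right)} = E$ ($U{\left(E,M \right)} = 1 E = E$)
$- 155 \left(w{\left(1,-3 \right)} + U{\left(9,Y \right)}\right) = - 155 \left(66 \left(-3\right) + 9\right) = - 155 \left(-198 + 9\right) = \left(-155\right) \left(-189\right) = 29295$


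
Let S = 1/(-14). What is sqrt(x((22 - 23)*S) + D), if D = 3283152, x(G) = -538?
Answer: sqrt(3282614) ≈ 1811.8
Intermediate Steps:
S = -1/14 ≈ -0.071429
sqrt(x((22 - 23)*S) + D) = sqrt(-538 + 3283152) = sqrt(3282614)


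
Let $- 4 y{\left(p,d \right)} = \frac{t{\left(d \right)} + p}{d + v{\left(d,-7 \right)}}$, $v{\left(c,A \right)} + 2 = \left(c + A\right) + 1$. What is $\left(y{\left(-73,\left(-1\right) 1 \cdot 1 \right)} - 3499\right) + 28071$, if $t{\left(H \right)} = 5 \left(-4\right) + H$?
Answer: $\frac{491393}{20} \approx 24570.0$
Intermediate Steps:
$t{\left(H \right)} = -20 + H$
$v{\left(c,A \right)} = -1 + A + c$ ($v{\left(c,A \right)} = -2 + \left(\left(c + A\right) + 1\right) = -2 + \left(\left(A + c\right) + 1\right) = -2 + \left(1 + A + c\right) = -1 + A + c$)
$y{\left(p,d \right)} = - \frac{-20 + d + p}{4 \left(-8 + 2 d\right)}$ ($y{\left(p,d \right)} = - \frac{\left(\left(-20 + d\right) + p\right) \frac{1}{d - \left(8 - d\right)}}{4} = - \frac{\left(-20 + d + p\right) \frac{1}{d + \left(-8 + d\right)}}{4} = - \frac{\left(-20 + d + p\right) \frac{1}{-8 + 2 d}}{4} = - \frac{\frac{1}{-8 + 2 d} \left(-20 + d + p\right)}{4} = - \frac{-20 + d + p}{4 \left(-8 + 2 d\right)}$)
$\left(y{\left(-73,\left(-1\right) 1 \cdot 1 \right)} - 3499\right) + 28071 = \left(\frac{20 - \left(-1\right) 1 \cdot 1 - -73}{8 \left(-4 + \left(-1\right) 1 \cdot 1\right)} - 3499\right) + 28071 = \left(\frac{20 - \left(-1\right) 1 + 73}{8 \left(-4 - 1\right)} - 3499\right) + 28071 = \left(\frac{20 - -1 + 73}{8 \left(-4 - 1\right)} - 3499\right) + 28071 = \left(\frac{20 + 1 + 73}{8 \left(-5\right)} - 3499\right) + 28071 = \left(\frac{1}{8} \left(- \frac{1}{5}\right) 94 - 3499\right) + 28071 = \left(- \frac{47}{20} - 3499\right) + 28071 = - \frac{70027}{20} + 28071 = \frac{491393}{20}$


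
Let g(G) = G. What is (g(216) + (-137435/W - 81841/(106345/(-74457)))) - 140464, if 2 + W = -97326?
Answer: -858519392643069/10350346160 ≈ -82946.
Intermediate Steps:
W = -97328 (W = -2 - 97326 = -97328)
(g(216) + (-137435/W - 81841/(106345/(-74457)))) - 140464 = (216 + (-137435/(-97328) - 81841/(106345/(-74457)))) - 140464 = (216 + (-137435*(-1/97328) - 81841/(106345*(-1/74457)))) - 140464 = (216 + (137435/97328 - 81841/(-106345/74457))) - 140464 = (216 + (137435/97328 - 81841*(-74457/106345))) - 140464 = (216 + (137435/97328 + 6093635337/106345)) - 140464 = (216 + 593095955604611/10350346160) - 140464 = 595331630375171/10350346160 - 140464 = -858519392643069/10350346160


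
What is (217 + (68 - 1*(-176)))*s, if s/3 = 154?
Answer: 212982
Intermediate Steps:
s = 462 (s = 3*154 = 462)
(217 + (68 - 1*(-176)))*s = (217 + (68 - 1*(-176)))*462 = (217 + (68 + 176))*462 = (217 + 244)*462 = 461*462 = 212982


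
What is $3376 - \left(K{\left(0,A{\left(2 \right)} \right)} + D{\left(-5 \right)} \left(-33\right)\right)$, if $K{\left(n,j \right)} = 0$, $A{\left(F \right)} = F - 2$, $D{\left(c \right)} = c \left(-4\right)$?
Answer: $4036$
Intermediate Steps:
$D{\left(c \right)} = - 4 c$
$A{\left(F \right)} = -2 + F$ ($A{\left(F \right)} = F - 2 = -2 + F$)
$3376 - \left(K{\left(0,A{\left(2 \right)} \right)} + D{\left(-5 \right)} \left(-33\right)\right) = 3376 - \left(0 + \left(-4\right) \left(-5\right) \left(-33\right)\right) = 3376 - \left(0 + 20 \left(-33\right)\right) = 3376 - \left(0 - 660\right) = 3376 - -660 = 3376 + 660 = 4036$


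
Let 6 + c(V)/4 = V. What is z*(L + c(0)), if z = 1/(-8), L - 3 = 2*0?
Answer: 21/8 ≈ 2.6250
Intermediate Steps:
c(V) = -24 + 4*V
L = 3 (L = 3 + 2*0 = 3 + 0 = 3)
z = -⅛ ≈ -0.12500
z*(L + c(0)) = -(3 + (-24 + 4*0))/8 = -(3 + (-24 + 0))/8 = -(3 - 24)/8 = -⅛*(-21) = 21/8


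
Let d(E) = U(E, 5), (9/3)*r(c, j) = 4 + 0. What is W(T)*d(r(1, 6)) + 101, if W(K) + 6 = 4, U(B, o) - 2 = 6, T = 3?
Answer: 85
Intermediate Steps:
r(c, j) = 4/3 (r(c, j) = (4 + 0)/3 = (⅓)*4 = 4/3)
U(B, o) = 8 (U(B, o) = 2 + 6 = 8)
W(K) = -2 (W(K) = -6 + 4 = -2)
d(E) = 8
W(T)*d(r(1, 6)) + 101 = -2*8 + 101 = -16 + 101 = 85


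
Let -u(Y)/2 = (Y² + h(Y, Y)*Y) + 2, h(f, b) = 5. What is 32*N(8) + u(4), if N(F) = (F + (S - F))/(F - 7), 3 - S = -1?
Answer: 52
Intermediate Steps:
S = 4 (S = 3 - 1*(-1) = 3 + 1 = 4)
N(F) = 4/(-7 + F) (N(F) = (F + (4 - F))/(F - 7) = 4/(-7 + F))
u(Y) = -4 - 10*Y - 2*Y² (u(Y) = -2*((Y² + 5*Y) + 2) = -2*(2 + Y² + 5*Y) = -4 - 10*Y - 2*Y²)
32*N(8) + u(4) = 32*(4/(-7 + 8)) + (-4 - 10*4 - 2*4²) = 32*(4/1) + (-4 - 40 - 2*16) = 32*(4*1) + (-4 - 40 - 32) = 32*4 - 76 = 128 - 76 = 52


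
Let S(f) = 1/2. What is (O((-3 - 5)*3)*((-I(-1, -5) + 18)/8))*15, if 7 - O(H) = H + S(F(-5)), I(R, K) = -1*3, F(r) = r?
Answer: 19215/16 ≈ 1200.9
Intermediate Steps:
I(R, K) = -3
S(f) = ½
O(H) = 13/2 - H (O(H) = 7 - (H + ½) = 7 - (½ + H) = 7 + (-½ - H) = 13/2 - H)
(O((-3 - 5)*3)*((-I(-1, -5) + 18)/8))*15 = ((13/2 - (-3 - 5)*3)*((-1*(-3) + 18)/8))*15 = ((13/2 - (-8)*3)*((3 + 18)*(⅛)))*15 = ((13/2 - 1*(-24))*(21*(⅛)))*15 = ((13/2 + 24)*(21/8))*15 = ((61/2)*(21/8))*15 = (1281/16)*15 = 19215/16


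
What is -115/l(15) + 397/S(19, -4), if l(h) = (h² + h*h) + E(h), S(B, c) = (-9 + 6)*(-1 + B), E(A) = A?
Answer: -12721/1674 ≈ -7.5992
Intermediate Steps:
S(B, c) = 3 - 3*B (S(B, c) = -3*(-1 + B) = 3 - 3*B)
l(h) = h + 2*h² (l(h) = (h² + h*h) + h = (h² + h²) + h = 2*h² + h = h + 2*h²)
-115/l(15) + 397/S(19, -4) = -115*1/(15*(1 + 2*15)) + 397/(3 - 3*19) = -115*1/(15*(1 + 30)) + 397/(3 - 57) = -115/(15*31) + 397/(-54) = -115/465 + 397*(-1/54) = -115*1/465 - 397/54 = -23/93 - 397/54 = -12721/1674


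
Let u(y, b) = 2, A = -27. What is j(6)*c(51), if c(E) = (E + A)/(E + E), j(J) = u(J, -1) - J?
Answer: -16/17 ≈ -0.94118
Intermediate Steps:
j(J) = 2 - J
c(E) = (-27 + E)/(2*E) (c(E) = (E - 27)/(E + E) = (-27 + E)/((2*E)) = (-27 + E)*(1/(2*E)) = (-27 + E)/(2*E))
j(6)*c(51) = (2 - 1*6)*((½)*(-27 + 51)/51) = (2 - 6)*((½)*(1/51)*24) = -4*4/17 = -16/17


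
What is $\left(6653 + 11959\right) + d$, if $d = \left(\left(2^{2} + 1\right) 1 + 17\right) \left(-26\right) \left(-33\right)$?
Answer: $37488$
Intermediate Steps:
$d = 18876$ ($d = \left(\left(4 + 1\right) 1 + 17\right) \left(-26\right) \left(-33\right) = \left(5 \cdot 1 + 17\right) \left(-26\right) \left(-33\right) = \left(5 + 17\right) \left(-26\right) \left(-33\right) = 22 \left(-26\right) \left(-33\right) = \left(-572\right) \left(-33\right) = 18876$)
$\left(6653 + 11959\right) + d = \left(6653 + 11959\right) + 18876 = 18612 + 18876 = 37488$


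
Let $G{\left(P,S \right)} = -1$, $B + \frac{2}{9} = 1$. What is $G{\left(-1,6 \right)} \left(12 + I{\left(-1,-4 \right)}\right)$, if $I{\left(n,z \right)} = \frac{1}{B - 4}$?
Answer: $- \frac{339}{29} \approx -11.69$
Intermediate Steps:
$B = \frac{7}{9}$ ($B = - \frac{2}{9} + 1 = \frac{7}{9} \approx 0.77778$)
$I{\left(n,z \right)} = - \frac{9}{29}$ ($I{\left(n,z \right)} = \frac{1}{\frac{7}{9} - 4} = \frac{1}{- \frac{29}{9}} = - \frac{9}{29}$)
$G{\left(-1,6 \right)} \left(12 + I{\left(-1,-4 \right)}\right) = - (12 - \frac{9}{29}) = \left(-1\right) \frac{339}{29} = - \frac{339}{29}$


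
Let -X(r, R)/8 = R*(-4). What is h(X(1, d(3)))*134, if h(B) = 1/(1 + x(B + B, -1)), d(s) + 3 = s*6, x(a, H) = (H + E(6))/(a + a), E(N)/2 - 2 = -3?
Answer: 85760/639 ≈ 134.21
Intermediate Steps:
E(N) = -2 (E(N) = 4 + 2*(-3) = 4 - 6 = -2)
x(a, H) = (-2 + H)/(2*a) (x(a, H) = (H - 2)/(a + a) = (-2 + H)/((2*a)) = (-2 + H)*(1/(2*a)) = (-2 + H)/(2*a))
d(s) = -3 + 6*s (d(s) = -3 + s*6 = -3 + 6*s)
X(r, R) = 32*R (X(r, R) = -8*R*(-4) = -(-32)*R = 32*R)
h(B) = 1/(1 - 3/(4*B)) (h(B) = 1/(1 + (-2 - 1)/(2*(B + B))) = 1/(1 + (1/2)*(-3)/(2*B)) = 1/(1 + (1/2)*(1/(2*B))*(-3)) = 1/(1 - 3/(4*B)))
h(X(1, d(3)))*134 = (4*(32*(-3 + 6*3))/(-3 + 4*(32*(-3 + 6*3))))*134 = (4*(32*(-3 + 18))/(-3 + 4*(32*(-3 + 18))))*134 = (4*(32*15)/(-3 + 4*(32*15)))*134 = (4*480/(-3 + 4*480))*134 = (4*480/(-3 + 1920))*134 = (4*480/1917)*134 = (4*480*(1/1917))*134 = (640/639)*134 = 85760/639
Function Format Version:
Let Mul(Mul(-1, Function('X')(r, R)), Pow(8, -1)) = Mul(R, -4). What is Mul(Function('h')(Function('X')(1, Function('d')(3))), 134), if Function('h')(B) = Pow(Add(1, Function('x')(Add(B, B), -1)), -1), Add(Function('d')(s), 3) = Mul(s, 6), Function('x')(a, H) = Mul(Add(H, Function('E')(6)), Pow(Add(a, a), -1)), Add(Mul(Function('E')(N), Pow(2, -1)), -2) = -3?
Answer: Rational(85760, 639) ≈ 134.21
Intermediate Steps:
Function('E')(N) = -2 (Function('E')(N) = Add(4, Mul(2, -3)) = Add(4, -6) = -2)
Function('x')(a, H) = Mul(Rational(1, 2), Pow(a, -1), Add(-2, H)) (Function('x')(a, H) = Mul(Add(H, -2), Pow(Add(a, a), -1)) = Mul(Add(-2, H), Pow(Mul(2, a), -1)) = Mul(Add(-2, H), Mul(Rational(1, 2), Pow(a, -1))) = Mul(Rational(1, 2), Pow(a, -1), Add(-2, H)))
Function('d')(s) = Add(-3, Mul(6, s)) (Function('d')(s) = Add(-3, Mul(s, 6)) = Add(-3, Mul(6, s)))
Function('X')(r, R) = Mul(32, R) (Function('X')(r, R) = Mul(-8, Mul(R, -4)) = Mul(-8, Mul(-4, R)) = Mul(32, R))
Function('h')(B) = Pow(Add(1, Mul(Rational(-3, 4), Pow(B, -1))), -1) (Function('h')(B) = Pow(Add(1, Mul(Rational(1, 2), Pow(Add(B, B), -1), Add(-2, -1))), -1) = Pow(Add(1, Mul(Rational(1, 2), Pow(Mul(2, B), -1), -3)), -1) = Pow(Add(1, Mul(Rational(1, 2), Mul(Rational(1, 2), Pow(B, -1)), -3)), -1) = Pow(Add(1, Mul(Rational(-3, 4), Pow(B, -1))), -1))
Mul(Function('h')(Function('X')(1, Function('d')(3))), 134) = Mul(Mul(4, Mul(32, Add(-3, Mul(6, 3))), Pow(Add(-3, Mul(4, Mul(32, Add(-3, Mul(6, 3))))), -1)), 134) = Mul(Mul(4, Mul(32, Add(-3, 18)), Pow(Add(-3, Mul(4, Mul(32, Add(-3, 18)))), -1)), 134) = Mul(Mul(4, Mul(32, 15), Pow(Add(-3, Mul(4, Mul(32, 15))), -1)), 134) = Mul(Mul(4, 480, Pow(Add(-3, Mul(4, 480)), -1)), 134) = Mul(Mul(4, 480, Pow(Add(-3, 1920), -1)), 134) = Mul(Mul(4, 480, Pow(1917, -1)), 134) = Mul(Mul(4, 480, Rational(1, 1917)), 134) = Mul(Rational(640, 639), 134) = Rational(85760, 639)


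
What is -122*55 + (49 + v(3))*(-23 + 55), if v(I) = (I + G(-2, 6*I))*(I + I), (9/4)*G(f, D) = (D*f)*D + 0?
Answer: -59862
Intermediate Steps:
G(f, D) = 4*f*D²/9 (G(f, D) = 4*((D*f)*D + 0)/9 = 4*(f*D² + 0)/9 = 4*(f*D²)/9 = 4*f*D²/9)
v(I) = 2*I*(I - 32*I²) (v(I) = (I + (4/9)*(-2)*(6*I)²)*(I + I) = (I + (4/9)*(-2)*(36*I²))*(2*I) = (I - 32*I²)*(2*I) = 2*I*(I - 32*I²))
-122*55 + (49 + v(3))*(-23 + 55) = -122*55 + (49 + 3²*(2 - 64*3))*(-23 + 55) = -6710 + (49 + 9*(2 - 192))*32 = -6710 + (49 + 9*(-190))*32 = -6710 + (49 - 1710)*32 = -6710 - 1661*32 = -6710 - 53152 = -59862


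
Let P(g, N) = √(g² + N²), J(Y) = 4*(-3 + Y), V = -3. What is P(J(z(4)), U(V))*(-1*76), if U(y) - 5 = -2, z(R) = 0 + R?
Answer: -380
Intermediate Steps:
z(R) = R
J(Y) = -12 + 4*Y
U(y) = 3 (U(y) = 5 - 2 = 3)
P(g, N) = √(N² + g²)
P(J(z(4)), U(V))*(-1*76) = √(3² + (-12 + 4*4)²)*(-1*76) = √(9 + (-12 + 16)²)*(-76) = √(9 + 4²)*(-76) = √(9 + 16)*(-76) = √25*(-76) = 5*(-76) = -380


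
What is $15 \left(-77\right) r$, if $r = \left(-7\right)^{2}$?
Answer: $-56595$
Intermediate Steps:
$r = 49$
$15 \left(-77\right) r = 15 \left(-77\right) 49 = \left(-1155\right) 49 = -56595$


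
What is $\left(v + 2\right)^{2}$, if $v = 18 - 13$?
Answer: $49$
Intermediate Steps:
$v = 5$
$\left(v + 2\right)^{2} = \left(5 + 2\right)^{2} = 7^{2} = 49$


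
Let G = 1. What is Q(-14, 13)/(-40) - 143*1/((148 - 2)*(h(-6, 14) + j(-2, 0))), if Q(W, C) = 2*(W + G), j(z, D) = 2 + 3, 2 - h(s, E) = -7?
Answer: 1482/2555 ≈ 0.58004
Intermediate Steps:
h(s, E) = 9 (h(s, E) = 2 - 1*(-7) = 2 + 7 = 9)
j(z, D) = 5
Q(W, C) = 2 + 2*W (Q(W, C) = 2*(W + 1) = 2*(1 + W) = 2 + 2*W)
Q(-14, 13)/(-40) - 143*1/((148 - 2)*(h(-6, 14) + j(-2, 0))) = (2 + 2*(-14))/(-40) - 143*1/((9 + 5)*(148 - 2)) = (2 - 28)*(-1/40) - 143/(14*146) = -26*(-1/40) - 143/2044 = 13/20 - 143*1/2044 = 13/20 - 143/2044 = 1482/2555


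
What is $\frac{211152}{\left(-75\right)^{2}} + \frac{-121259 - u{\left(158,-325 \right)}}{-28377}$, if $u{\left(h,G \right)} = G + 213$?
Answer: $\frac{741479131}{17735625} \approx 41.807$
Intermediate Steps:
$u{\left(h,G \right)} = 213 + G$
$\frac{211152}{\left(-75\right)^{2}} + \frac{-121259 - u{\left(158,-325 \right)}}{-28377} = \frac{211152}{\left(-75\right)^{2}} + \frac{-121259 - \left(213 - 325\right)}{-28377} = \frac{211152}{5625} + \left(-121259 - -112\right) \left(- \frac{1}{28377}\right) = 211152 \cdot \frac{1}{5625} + \left(-121259 + 112\right) \left(- \frac{1}{28377}\right) = \frac{70384}{1875} - - \frac{121147}{28377} = \frac{70384}{1875} + \frac{121147}{28377} = \frac{741479131}{17735625}$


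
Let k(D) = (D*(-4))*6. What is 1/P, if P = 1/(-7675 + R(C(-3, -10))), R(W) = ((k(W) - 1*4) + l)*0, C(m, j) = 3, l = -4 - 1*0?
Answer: -7675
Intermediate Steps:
k(D) = -24*D (k(D) = -4*D*6 = -24*D)
l = -4 (l = -4 + 0 = -4)
R(W) = 0 (R(W) = ((-24*W - 1*4) - 4)*0 = ((-24*W - 4) - 4)*0 = ((-4 - 24*W) - 4)*0 = (-8 - 24*W)*0 = 0)
P = -1/7675 (P = 1/(-7675 + 0) = 1/(-7675) = -1/7675 ≈ -0.00013029)
1/P = 1/(-1/7675) = -7675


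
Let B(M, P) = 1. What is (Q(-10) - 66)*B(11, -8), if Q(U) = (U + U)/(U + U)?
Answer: -65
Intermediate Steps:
Q(U) = 1 (Q(U) = (2*U)/((2*U)) = (2*U)*(1/(2*U)) = 1)
(Q(-10) - 66)*B(11, -8) = (1 - 66)*1 = -65*1 = -65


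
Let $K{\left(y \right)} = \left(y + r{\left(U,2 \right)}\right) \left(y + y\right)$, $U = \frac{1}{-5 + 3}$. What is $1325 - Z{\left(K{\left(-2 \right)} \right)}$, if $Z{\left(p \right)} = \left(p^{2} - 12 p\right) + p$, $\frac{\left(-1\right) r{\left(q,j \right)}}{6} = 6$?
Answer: $-20107$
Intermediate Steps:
$U = - \frac{1}{2}$ ($U = \frac{1}{-2} = - \frac{1}{2} \approx -0.5$)
$r{\left(q,j \right)} = -36$ ($r{\left(q,j \right)} = \left(-6\right) 6 = -36$)
$K{\left(y \right)} = 2 y \left(-36 + y\right)$ ($K{\left(y \right)} = \left(y - 36\right) \left(y + y\right) = \left(-36 + y\right) 2 y = 2 y \left(-36 + y\right)$)
$Z{\left(p \right)} = p^{2} - 11 p$
$1325 - Z{\left(K{\left(-2 \right)} \right)} = 1325 - 2 \left(-2\right) \left(-36 - 2\right) \left(-11 + 2 \left(-2\right) \left(-36 - 2\right)\right) = 1325 - 2 \left(-2\right) \left(-38\right) \left(-11 + 2 \left(-2\right) \left(-38\right)\right) = 1325 - 152 \left(-11 + 152\right) = 1325 - 152 \cdot 141 = 1325 - 21432 = -20107$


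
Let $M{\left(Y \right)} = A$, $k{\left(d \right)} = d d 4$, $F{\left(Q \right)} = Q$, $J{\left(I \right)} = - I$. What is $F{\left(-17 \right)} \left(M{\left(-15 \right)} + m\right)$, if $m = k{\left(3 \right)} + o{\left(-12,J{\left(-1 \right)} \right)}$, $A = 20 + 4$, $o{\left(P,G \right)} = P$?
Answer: $-816$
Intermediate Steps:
$A = 24$
$k{\left(d \right)} = 4 d^{2}$ ($k{\left(d \right)} = d^{2} \cdot 4 = 4 d^{2}$)
$M{\left(Y \right)} = 24$
$m = 24$ ($m = 4 \cdot 3^{2} - 12 = 4 \cdot 9 - 12 = 36 - 12 = 24$)
$F{\left(-17 \right)} \left(M{\left(-15 \right)} + m\right) = - 17 \left(24 + 24\right) = \left(-17\right) 48 = -816$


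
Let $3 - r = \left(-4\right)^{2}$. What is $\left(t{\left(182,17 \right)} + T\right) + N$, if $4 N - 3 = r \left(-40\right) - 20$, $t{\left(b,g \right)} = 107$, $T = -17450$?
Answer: $- \frac{68869}{4} \approx -17217.0$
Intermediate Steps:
$r = -13$ ($r = 3 - \left(-4\right)^{2} = 3 - 16 = -13$)
$N = \frac{503}{4}$ ($N = \frac{3}{4} + \frac{\left(-13\right) \left(-40\right) - 20}{4} = \frac{3}{4} + \frac{520 - 20}{4} = \frac{3}{4} + \frac{1}{4} \cdot 500 = \frac{3}{4} + 125 = \frac{503}{4} \approx 125.75$)
$\left(t{\left(182,17 \right)} + T\right) + N = \left(107 - 17450\right) + \frac{503}{4} = -17343 + \frac{503}{4} = - \frac{68869}{4}$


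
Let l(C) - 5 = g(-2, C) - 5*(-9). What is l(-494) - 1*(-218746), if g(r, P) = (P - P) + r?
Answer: 218794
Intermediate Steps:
g(r, P) = r (g(r, P) = 0 + r = r)
l(C) = 48 (l(C) = 5 + (-2 - 5*(-9)) = 5 + (-2 + 45) = 5 + 43 = 48)
l(-494) - 1*(-218746) = 48 - 1*(-218746) = 48 + 218746 = 218794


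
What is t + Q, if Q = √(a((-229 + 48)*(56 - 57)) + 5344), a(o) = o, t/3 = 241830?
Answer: 725490 + 5*√221 ≈ 7.2556e+5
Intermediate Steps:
t = 725490 (t = 3*241830 = 725490)
Q = 5*√221 (Q = √((-229 + 48)*(56 - 57) + 5344) = √(-181*(-1) + 5344) = √(181 + 5344) = √5525 = 5*√221 ≈ 74.330)
t + Q = 725490 + 5*√221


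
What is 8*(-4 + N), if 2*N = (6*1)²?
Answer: 112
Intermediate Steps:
N = 18 (N = (6*1)²/2 = (½)*6² = (½)*36 = 18)
8*(-4 + N) = 8*(-4 + 18) = 8*14 = 112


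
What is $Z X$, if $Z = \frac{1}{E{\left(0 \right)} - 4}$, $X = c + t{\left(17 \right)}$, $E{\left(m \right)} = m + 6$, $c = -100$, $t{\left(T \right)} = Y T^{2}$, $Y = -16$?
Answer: $-2362$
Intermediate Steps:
$t{\left(T \right)} = - 16 T^{2}$
$E{\left(m \right)} = 6 + m$
$X = -4724$ ($X = -100 - 16 \cdot 17^{2} = -100 - 4624 = -4724$)
$Z = \frac{1}{2}$ ($Z = \frac{1}{\left(6 + 0\right) - 4} = \frac{1}{6 - 4} = \frac{1}{2} \approx 0.5$)
$Z X = \frac{1}{2} \left(-4724\right) = -2362$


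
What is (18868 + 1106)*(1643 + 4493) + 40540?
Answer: 122601004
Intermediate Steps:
(18868 + 1106)*(1643 + 4493) + 40540 = 19974*6136 + 40540 = 122560464 + 40540 = 122601004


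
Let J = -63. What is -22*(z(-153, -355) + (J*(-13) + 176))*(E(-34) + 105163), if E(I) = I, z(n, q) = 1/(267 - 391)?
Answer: -142677819801/62 ≈ -2.3013e+9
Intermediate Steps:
z(n, q) = -1/124 (z(n, q) = 1/(-124) = -1/124)
-22*(z(-153, -355) + (J*(-13) + 176))*(E(-34) + 105163) = -22*(-1/124 + (-63*(-13) + 176))*(-34 + 105163) = -22*(-1/124 + (819 + 176))*105129 = -22*(-1/124 + 995)*105129 = -1357169*105129/62 = -22*12970710891/124 = -142677819801/62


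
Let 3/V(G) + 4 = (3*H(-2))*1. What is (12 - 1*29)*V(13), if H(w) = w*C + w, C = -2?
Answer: -51/2 ≈ -25.500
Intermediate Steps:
H(w) = -w (H(w) = w*(-2) + w = -2*w + w = -w)
V(G) = 3/2 (V(G) = 3/(-4 + (3*(-1*(-2)))*1) = 3/(-4 + (3*2)*1) = 3/(-4 + 6*1) = 3/(-4 + 6) = 3/2)
(12 - 1*29)*V(13) = (12 - 1*29)*(3/2) = (12 - 29)*(3/2) = -17*3/2 = -51/2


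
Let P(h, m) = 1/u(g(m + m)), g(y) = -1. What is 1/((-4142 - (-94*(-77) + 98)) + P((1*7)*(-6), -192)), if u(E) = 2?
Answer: -2/22955 ≈ -8.7127e-5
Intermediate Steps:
P(h, m) = ½ (P(h, m) = 1/2 = ½)
1/((-4142 - (-94*(-77) + 98)) + P((1*7)*(-6), -192)) = 1/((-4142 - (-94*(-77) + 98)) + ½) = 1/((-4142 - (7238 + 98)) + ½) = 1/((-4142 - 1*7336) + ½) = 1/((-4142 - 7336) + ½) = 1/(-11478 + ½) = 1/(-22955/2) = -2/22955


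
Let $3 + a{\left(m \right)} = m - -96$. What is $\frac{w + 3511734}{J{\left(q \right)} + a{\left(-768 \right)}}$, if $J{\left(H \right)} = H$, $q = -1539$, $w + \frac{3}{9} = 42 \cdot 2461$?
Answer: $- \frac{10845287}{6642} \approx -1632.8$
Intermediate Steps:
$w = \frac{310085}{3}$ ($w = - \frac{1}{3} + 42 \cdot 2461 = - \frac{1}{3} + 103362 = \frac{310085}{3} \approx 1.0336 \cdot 10^{5}$)
$a{\left(m \right)} = 93 + m$ ($a{\left(m \right)} = -3 + \left(m - -96\right) = -3 + \left(m + 96\right) = -3 + \left(96 + m\right) = 93 + m$)
$\frac{w + 3511734}{J{\left(q \right)} + a{\left(-768 \right)}} = \frac{\frac{310085}{3} + 3511734}{-1539 + \left(93 - 768\right)} = \frac{10845287}{3 \left(-1539 - 675\right)} = \frac{10845287}{3 \left(-2214\right)} = \frac{10845287}{3} \left(- \frac{1}{2214}\right) = - \frac{10845287}{6642}$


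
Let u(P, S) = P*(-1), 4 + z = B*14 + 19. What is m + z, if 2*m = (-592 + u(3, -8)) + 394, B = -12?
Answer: -507/2 ≈ -253.50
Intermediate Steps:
z = -153 (z = -4 + (-12*14 + 19) = -4 + (-168 + 19) = -4 - 149 = -153)
u(P, S) = -P
m = -201/2 (m = ((-592 - 1*3) + 394)/2 = ((-592 - 3) + 394)/2 = (-595 + 394)/2 = (½)*(-201) = -201/2 ≈ -100.50)
m + z = -201/2 - 153 = -507/2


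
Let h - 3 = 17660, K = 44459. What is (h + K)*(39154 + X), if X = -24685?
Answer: 898843218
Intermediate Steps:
h = 17663 (h = 3 + 17660 = 17663)
(h + K)*(39154 + X) = (17663 + 44459)*(39154 - 24685) = 62122*14469 = 898843218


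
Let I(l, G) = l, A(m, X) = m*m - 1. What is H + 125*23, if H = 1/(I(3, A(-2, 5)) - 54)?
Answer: 146624/51 ≈ 2875.0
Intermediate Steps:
A(m, X) = -1 + m² (A(m, X) = m² - 1 = -1 + m²)
H = -1/51 (H = 1/(3 - 54) = 1/(-51) = -1/51 ≈ -0.019608)
H + 125*23 = -1/51 + 125*23 = -1/51 + 2875 = 146624/51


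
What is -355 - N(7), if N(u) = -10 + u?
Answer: -352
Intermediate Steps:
-355 - N(7) = -355 - (-10 + 7) = -355 - 1*(-3) = -355 + 3 = -352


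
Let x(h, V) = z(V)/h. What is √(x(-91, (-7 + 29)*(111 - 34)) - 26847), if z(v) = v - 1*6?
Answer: I*√222473615/91 ≈ 163.91*I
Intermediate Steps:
z(v) = -6 + v (z(v) = v - 6 = -6 + v)
x(h, V) = (-6 + V)/h
√(x(-91, (-7 + 29)*(111 - 34)) - 26847) = √((-6 + (-7 + 29)*(111 - 34))/(-91) - 26847) = √(-(-6 + 22*77)/91 - 26847) = √(-(-6 + 1694)/91 - 26847) = √(-1/91*1688 - 26847) = √(-1688/91 - 26847) = √(-2444765/91) = I*√222473615/91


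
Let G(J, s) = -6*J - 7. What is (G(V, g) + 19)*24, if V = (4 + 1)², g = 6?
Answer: -3312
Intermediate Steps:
V = 25 (V = 5² = 25)
G(J, s) = -7 - 6*J
(G(V, g) + 19)*24 = ((-7 - 6*25) + 19)*24 = ((-7 - 150) + 19)*24 = (-157 + 19)*24 = -138*24 = -3312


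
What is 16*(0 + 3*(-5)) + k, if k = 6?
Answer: -234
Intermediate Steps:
16*(0 + 3*(-5)) + k = 16*(0 + 3*(-5)) + 6 = 16*(0 - 15) + 6 = 16*(-15) + 6 = -240 + 6 = -234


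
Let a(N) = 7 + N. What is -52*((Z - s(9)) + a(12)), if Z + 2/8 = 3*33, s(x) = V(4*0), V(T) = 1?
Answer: -6071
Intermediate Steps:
s(x) = 1
Z = 395/4 (Z = -1/4 + 3*33 = -1/4 + 99 = 395/4 ≈ 98.750)
-52*((Z - s(9)) + a(12)) = -52*((395/4 - 1*1) + (7 + 12)) = -52*((395/4 - 1) + 19) = -52*(391/4 + 19) = -52*467/4 = -6071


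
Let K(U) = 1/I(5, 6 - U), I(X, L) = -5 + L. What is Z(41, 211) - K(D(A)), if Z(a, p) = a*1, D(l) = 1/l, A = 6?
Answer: 199/5 ≈ 39.800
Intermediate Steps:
D(l) = 1/l
Z(a, p) = a
K(U) = 1/(1 - U) (K(U) = 1/(-5 + (6 - U)) = 1/(1 - U))
Z(41, 211) - K(D(A)) = 41 - (-1)/(-1 + 1/6) = 41 - (-1)/(-5/6) = 41 - (-1)*(-6)/5 = 41 - 1*6/5 = 41 - 6/5 = 199/5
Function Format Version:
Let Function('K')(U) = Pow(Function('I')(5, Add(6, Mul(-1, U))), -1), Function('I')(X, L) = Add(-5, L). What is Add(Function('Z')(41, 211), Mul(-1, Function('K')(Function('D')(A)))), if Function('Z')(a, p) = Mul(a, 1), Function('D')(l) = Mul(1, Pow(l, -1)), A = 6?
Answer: Rational(199, 5) ≈ 39.800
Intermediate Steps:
Function('D')(l) = Pow(l, -1)
Function('Z')(a, p) = a
Function('K')(U) = Pow(Add(1, Mul(-1, U)), -1) (Function('K')(U) = Pow(Add(-5, Add(6, Mul(-1, U))), -1) = Pow(Add(1, Mul(-1, U)), -1))
Add(Function('Z')(41, 211), Mul(-1, Function('K')(Function('D')(A)))) = Add(41, Mul(-1, Mul(-1, Pow(Add(-1, Pow(6, -1)), -1)))) = Add(41, Mul(-1, Mul(-1, Pow(Add(-1, Rational(1, 6)), -1)))) = Add(41, Mul(-1, Mul(-1, Pow(Rational(-5, 6), -1)))) = Add(41, Mul(-1, Mul(-1, Rational(-6, 5)))) = Add(41, Mul(-1, Rational(6, 5))) = Add(41, Rational(-6, 5)) = Rational(199, 5)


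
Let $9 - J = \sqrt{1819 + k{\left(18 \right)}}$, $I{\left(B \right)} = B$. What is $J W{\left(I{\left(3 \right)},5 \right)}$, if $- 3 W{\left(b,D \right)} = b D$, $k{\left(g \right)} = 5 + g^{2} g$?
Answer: $-45 + 10 \sqrt{1914} \approx 392.49$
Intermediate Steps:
$k{\left(g \right)} = 5 + g^{3}$
$J = 9 - 2 \sqrt{1914}$ ($J = 9 - \sqrt{1819 + \left(5 + 18^{3}\right)} = 9 - \sqrt{1819 + \left(5 + 5832\right)} = 9 - \sqrt{1819 + 5837} = 9 - \sqrt{7656} = 9 - 2 \sqrt{1914} \approx -78.499$)
$W{\left(b,D \right)} = - \frac{D b}{3}$ ($W{\left(b,D \right)} = - \frac{b D}{3} = - \frac{D b}{3}$)
$J W{\left(I{\left(3 \right)},5 \right)} = \left(9 - 2 \sqrt{1914}\right) \left(\left(- \frac{1}{3}\right) 5 \cdot 3\right) = \left(9 - 2 \sqrt{1914}\right) \left(-5\right) = -45 + 10 \sqrt{1914}$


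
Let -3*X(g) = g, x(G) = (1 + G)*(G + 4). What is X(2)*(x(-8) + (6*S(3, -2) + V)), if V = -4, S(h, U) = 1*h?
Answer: -28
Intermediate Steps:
S(h, U) = h
x(G) = (1 + G)*(4 + G)
X(g) = -g/3
X(2)*(x(-8) + (6*S(3, -2) + V)) = (-1/3*2)*((4 + (-8)**2 + 5*(-8)) + (6*3 - 4)) = -2*((4 + 64 - 40) + (18 - 4))/3 = -2*(28 + 14)/3 = -2/3*42 = -28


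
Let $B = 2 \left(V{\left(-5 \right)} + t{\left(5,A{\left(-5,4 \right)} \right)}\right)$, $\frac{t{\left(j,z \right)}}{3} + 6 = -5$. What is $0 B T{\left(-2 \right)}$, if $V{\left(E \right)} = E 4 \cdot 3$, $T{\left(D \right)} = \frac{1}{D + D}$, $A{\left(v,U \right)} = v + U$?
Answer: $0$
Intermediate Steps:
$A{\left(v,U \right)} = U + v$
$T{\left(D \right)} = \frac{1}{2 D}$
$t{\left(j,z \right)} = -33$ ($t{\left(j,z \right)} = -18 + 3 \left(-5\right) = -18 - 15 = -33$)
$V{\left(E \right)} = 12 E$ ($V{\left(E \right)} = 4 E 3 = 12 E$)
$B = -186$ ($B = 2 \left(12 \left(-5\right) - 33\right) = 2 \left(-60 - 33\right) = 2 \left(-93\right) = -186$)
$0 B T{\left(-2 \right)} = 0 \left(-186\right) \frac{1}{2 \left(-2\right)} = 0 \cdot \frac{1}{2} \left(- \frac{1}{2}\right) = 0 \left(- \frac{1}{4}\right) = 0$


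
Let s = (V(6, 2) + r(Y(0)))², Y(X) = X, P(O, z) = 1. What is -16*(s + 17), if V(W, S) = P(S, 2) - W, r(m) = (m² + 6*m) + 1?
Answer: -528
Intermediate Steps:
r(m) = 1 + m² + 6*m
V(W, S) = 1 - W
s = 16 (s = ((1 - 1*6) + (1 + 0² + 6*0))² = ((1 - 6) + (1 + 0 + 0))² = (-5 + 1)² = (-4)² = 16)
-16*(s + 17) = -16*(16 + 17) = -16*33 = -528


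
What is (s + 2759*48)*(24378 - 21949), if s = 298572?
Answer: 1046908716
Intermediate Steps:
(s + 2759*48)*(24378 - 21949) = (298572 + 2759*48)*(24378 - 21949) = (298572 + 132432)*2429 = 431004*2429 = 1046908716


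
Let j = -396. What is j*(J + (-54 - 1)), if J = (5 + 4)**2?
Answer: -10296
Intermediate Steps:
J = 81 (J = 9**2 = 81)
j*(J + (-54 - 1)) = -396*(81 + (-54 - 1)) = -396*(81 - 55) = -396*26 = -10296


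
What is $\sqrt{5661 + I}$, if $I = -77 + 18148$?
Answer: $2 \sqrt{5933} \approx 154.05$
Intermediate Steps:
$I = 18071$
$\sqrt{5661 + I} = \sqrt{5661 + 18071} = \sqrt{23732} = 2 \sqrt{5933}$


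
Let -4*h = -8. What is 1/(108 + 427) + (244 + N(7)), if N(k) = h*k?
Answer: 138031/535 ≈ 258.00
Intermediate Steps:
h = 2 (h = -¼*(-8) = 2)
N(k) = 2*k
1/(108 + 427) + (244 + N(7)) = 1/(108 + 427) + (244 + 2*7) = 1/535 + (244 + 14) = 1/535 + 258 = 138031/535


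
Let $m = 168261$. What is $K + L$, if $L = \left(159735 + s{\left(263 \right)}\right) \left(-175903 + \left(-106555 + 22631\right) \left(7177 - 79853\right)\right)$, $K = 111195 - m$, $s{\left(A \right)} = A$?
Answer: $975841357133492$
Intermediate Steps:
$K = -57066$ ($K = 111195 - 168261 = -57066$)
$L = 975841357190558$ ($L = \left(159735 + 263\right) \left(-175903 + \left(-106555 + 22631\right) \left(7177 - 79853\right)\right) = 159998 \left(-175903 - -6099260624\right) = 159998 \left(-175903 + 6099260624\right) = 159998 \cdot 6099084721 = 975841357190558$)
$K + L = -57066 + 975841357190558 = 975841357133492$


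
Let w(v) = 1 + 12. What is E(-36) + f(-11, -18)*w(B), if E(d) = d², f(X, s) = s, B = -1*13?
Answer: 1062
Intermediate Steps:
B = -13
w(v) = 13
E(-36) + f(-11, -18)*w(B) = (-36)² - 18*13 = 1296 - 234 = 1062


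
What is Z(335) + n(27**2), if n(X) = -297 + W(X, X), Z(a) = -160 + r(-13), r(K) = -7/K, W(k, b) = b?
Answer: 3543/13 ≈ 272.54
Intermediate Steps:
Z(a) = -2073/13 (Z(a) = -160 - 7/(-13) = -160 - 7*(-1/13) = -160 + 7/13 = -2073/13)
n(X) = -297 + X
Z(335) + n(27**2) = -2073/13 + (-297 + 27**2) = -2073/13 + (-297 + 729) = -2073/13 + 432 = 3543/13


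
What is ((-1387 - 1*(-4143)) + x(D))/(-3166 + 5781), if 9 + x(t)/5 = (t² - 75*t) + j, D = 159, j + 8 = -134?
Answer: 68781/2615 ≈ 26.302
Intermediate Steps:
j = -142 (j = -8 - 134 = -142)
x(t) = -755 - 375*t + 5*t² (x(t) = -45 + 5*((t² - 75*t) - 142) = -45 + 5*(-142 + t² - 75*t) = -45 + (-710 - 375*t + 5*t²) = -755 - 375*t + 5*t²)
((-1387 - 1*(-4143)) + x(D))/(-3166 + 5781) = ((-1387 - 1*(-4143)) + (-755 - 375*159 + 5*159²))/(-3166 + 5781) = ((-1387 + 4143) + (-755 - 59625 + 5*25281))/2615 = (2756 + (-755 - 59625 + 126405))*(1/2615) = (2756 + 66025)*(1/2615) = 68781*(1/2615) = 68781/2615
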